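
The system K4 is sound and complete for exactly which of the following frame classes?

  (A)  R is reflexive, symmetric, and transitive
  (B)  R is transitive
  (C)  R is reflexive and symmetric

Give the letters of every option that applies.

B

(A) this class determines S5, not K4.
(B) K4 is sound and complete for exactly this class.
(C) this class determines B (= KTB), not K4.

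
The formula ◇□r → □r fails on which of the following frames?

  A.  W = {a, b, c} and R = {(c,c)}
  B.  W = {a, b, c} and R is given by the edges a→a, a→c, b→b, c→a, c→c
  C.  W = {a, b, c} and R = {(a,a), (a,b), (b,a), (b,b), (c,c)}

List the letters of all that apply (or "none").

none

The schema ◇□r → □r is the dual of axiom 5; it is valid on a frame iff R is euclidean.
(A) R is euclidean (any two R-successors of the same world are R-related), so the schema is valid here.
(B) R is euclidean (any two R-successors of the same world are R-related), so the schema is valid here.
(C) R is euclidean (any two R-successors of the same world are R-related), so the schema is valid here.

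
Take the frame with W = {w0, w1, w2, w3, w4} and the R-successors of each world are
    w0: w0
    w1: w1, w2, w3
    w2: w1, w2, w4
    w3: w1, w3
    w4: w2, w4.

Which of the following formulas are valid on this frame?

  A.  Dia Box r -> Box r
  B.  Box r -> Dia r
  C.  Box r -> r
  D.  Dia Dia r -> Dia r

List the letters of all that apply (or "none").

R is reflexive: each world relates to itself.
R is not transitive: w1 R w2 and w2 R w4 but not w1 R w4.
R is not euclidean: w1 R w2 and w1 R w3 but not w2 R w3.
R is serial: every world has an R-successor.
(A) the dual of axiom 5: valid iff R is euclidean. R is not euclidean — not valid.
(B) axiom D: valid iff R is serial. R is serial — valid.
(C) Box r -> r is axiom T; it is valid on a frame exactly when R is reflexive. R is reflexive, so valid.
(D) Dia Dia r -> Dia r is the dual of axiom 4, which corresponds to transitivity. R is not transitive — not valid.

B, C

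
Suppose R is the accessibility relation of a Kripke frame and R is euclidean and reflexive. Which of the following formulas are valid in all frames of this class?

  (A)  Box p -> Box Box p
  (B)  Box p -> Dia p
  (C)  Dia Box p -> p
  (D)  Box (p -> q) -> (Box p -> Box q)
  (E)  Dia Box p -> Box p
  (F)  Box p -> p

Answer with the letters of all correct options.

A reflexive euclidean relation is also symmetric (from wRw and wRv the euclidean condition gives vRw) and hence transitive; it is an equivalence relation.
(A) Box p -> Box Box p is axiom 4; it is valid on a frame exactly when R is transitive. Every such R is transitive, so valid.
(B) Box p -> Dia p is axiom D; it is valid on a frame exactly when R is serial. Every such R is serial, so valid.
(C) the dual of axiom B: valid iff R is symmetric. Every such R is symmetric — valid.
(D) Box (p -> q) -> (Box p -> Box q) is the K axiom; it holds on all frames — valid.
(E) Dia Box p -> Box p is the dual of axiom 5, which corresponds to the euclidean property. Every such R is euclidean — valid.
(F) Box p -> p is axiom T, which corresponds to reflexivity. Every such R is reflexive — valid.

A, B, C, D, E, F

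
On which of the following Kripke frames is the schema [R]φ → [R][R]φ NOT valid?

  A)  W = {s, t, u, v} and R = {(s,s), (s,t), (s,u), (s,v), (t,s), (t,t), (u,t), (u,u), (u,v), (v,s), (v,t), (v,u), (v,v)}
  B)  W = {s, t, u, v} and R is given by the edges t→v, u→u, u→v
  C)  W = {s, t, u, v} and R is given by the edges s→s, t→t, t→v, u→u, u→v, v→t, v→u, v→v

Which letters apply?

The schema [R]φ → [R][R]φ is axiom 4; it is valid on a frame iff R is transitive.
(A) R is not transitive (t R s and s R u but not t R u), so the schema fails here.
(B) R is transitive (R is closed under composition), so the schema is valid here.
(C) R is not transitive (t R v and v R u but not t R u), so the schema fails here.

A, C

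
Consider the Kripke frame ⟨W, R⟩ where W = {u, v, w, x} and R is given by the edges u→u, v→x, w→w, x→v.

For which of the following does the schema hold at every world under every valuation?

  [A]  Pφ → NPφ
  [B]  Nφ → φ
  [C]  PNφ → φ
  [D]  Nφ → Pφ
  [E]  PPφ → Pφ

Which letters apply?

C, D

R is not reflexive: not v R v.
R is symmetric: every R-edge is matched by its reverse.
R is not transitive: v R x and x R v but not v R v.
R is not euclidean: v R x and v R x but not x R x.
R is serial: every world has an R-successor.
(A) axiom 5: valid iff R is euclidean. R is not euclidean — not valid.
(B) Nφ → φ is axiom T, which corresponds to reflexivity. R is not reflexive — not valid.
(C) PNφ → φ is the dual of axiom B, which corresponds to symmetry. R is symmetric — valid.
(D) Nφ → Pφ is axiom D; it is valid on a frame exactly when R is serial. R is serial, so valid.
(E) PPφ → Pφ is the dual of axiom 4, which corresponds to transitivity. R is not transitive — not valid.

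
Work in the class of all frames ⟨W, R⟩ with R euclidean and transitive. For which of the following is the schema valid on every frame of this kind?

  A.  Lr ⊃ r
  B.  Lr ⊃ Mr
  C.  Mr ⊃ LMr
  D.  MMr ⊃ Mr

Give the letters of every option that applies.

(A) Lr ⊃ r is axiom T; it is valid on a frame exactly when R is reflexive. Such an R need not be reflexive, so not valid.
(B) axiom D: valid iff R is serial. Such an R need not be serial — not valid.
(C) Mr ⊃ LMr (axiom 5) characterises the euclidean frames. Every such R is euclidean — valid.
(D) MMr ⊃ Mr is the dual of axiom 4; it is valid on a frame exactly when R is transitive. Every such R is transitive, so valid.

C, D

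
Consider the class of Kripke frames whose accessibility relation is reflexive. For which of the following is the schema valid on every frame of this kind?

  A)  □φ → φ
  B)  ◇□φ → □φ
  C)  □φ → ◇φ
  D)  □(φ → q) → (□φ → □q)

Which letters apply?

A, C, D

A reflexive relation is serial.
(A) axiom T: valid iff R is reflexive. Every such R is reflexive — valid.
(B) ◇□φ → □φ (the dual of axiom 5) characterises the euclidean frames. Such an R need not be euclidean — not valid.
(C) □φ → ◇φ (axiom D) characterises the serial frames. Every such R is serial — valid.
(D) □(φ → q) → (□φ → □q) is the K axiom; it holds on all frames — valid.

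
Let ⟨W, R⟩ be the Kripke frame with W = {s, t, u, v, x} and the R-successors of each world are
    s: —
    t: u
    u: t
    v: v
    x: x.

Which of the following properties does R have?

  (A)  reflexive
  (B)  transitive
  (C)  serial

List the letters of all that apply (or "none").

none

(A) not reflexive: not s R s.
(B) not transitive: t R u and u R t but not t R t.
(C) not serial: s has no R-successor.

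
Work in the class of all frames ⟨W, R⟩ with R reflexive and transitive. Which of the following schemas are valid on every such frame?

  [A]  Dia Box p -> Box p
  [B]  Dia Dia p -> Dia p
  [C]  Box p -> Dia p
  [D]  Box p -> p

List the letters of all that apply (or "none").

Reflexive relations are serial.
(A) Dia Box p -> Box p (the dual of axiom 5) characterises the euclidean frames. Such an R need not be euclidean — not valid.
(B) the dual of axiom 4: valid iff R is transitive. Every such R is transitive — valid.
(C) Box p -> Dia p (axiom D) characterises the serial frames. Every such R is serial — valid.
(D) Box p -> p (axiom T) characterises the reflexive frames. Every such R is reflexive — valid.

B, C, D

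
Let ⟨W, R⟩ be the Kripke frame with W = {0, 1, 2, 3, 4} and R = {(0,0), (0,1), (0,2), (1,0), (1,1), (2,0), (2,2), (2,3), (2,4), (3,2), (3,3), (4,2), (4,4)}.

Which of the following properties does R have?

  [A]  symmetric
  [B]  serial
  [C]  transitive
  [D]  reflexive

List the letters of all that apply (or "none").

A, B, D

(A) symmetric: every R-edge is matched by its reverse.
(B) serial: every world has an R-successor.
(C) not transitive: 0 R 2 and 2 R 3 but not 0 R 3.
(D) reflexive: each world relates to itself.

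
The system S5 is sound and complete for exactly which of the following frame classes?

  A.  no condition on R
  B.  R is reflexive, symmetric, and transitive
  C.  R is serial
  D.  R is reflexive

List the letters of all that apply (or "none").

B

(A) this class determines K, not S5.
(B) S5 is sound and complete for exactly this class.
(C) this class determines D, not S5.
(D) this class determines T (= KT), not S5.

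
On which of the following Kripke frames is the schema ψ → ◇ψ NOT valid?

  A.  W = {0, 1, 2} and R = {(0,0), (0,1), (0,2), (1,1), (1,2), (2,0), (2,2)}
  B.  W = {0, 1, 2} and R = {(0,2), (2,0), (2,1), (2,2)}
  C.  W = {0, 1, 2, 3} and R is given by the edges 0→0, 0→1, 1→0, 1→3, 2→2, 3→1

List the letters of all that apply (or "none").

The schema ψ → ◇ψ is the dual of axiom T; it is valid on a frame iff R is reflexive.
(A) R is reflexive (each world relates to itself), so the schema is valid here.
(B) R is not reflexive (not 0 R 0), so the schema fails here.
(C) R is not reflexive (not 1 R 1), so the schema fails here.

B, C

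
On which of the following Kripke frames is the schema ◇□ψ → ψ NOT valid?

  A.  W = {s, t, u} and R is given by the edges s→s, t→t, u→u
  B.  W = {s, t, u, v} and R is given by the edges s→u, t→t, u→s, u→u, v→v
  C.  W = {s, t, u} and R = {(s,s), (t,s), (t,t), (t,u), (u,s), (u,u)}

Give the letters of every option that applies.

The schema ◇□ψ → ψ is the dual of axiom B; it is valid on a frame iff R is symmetric.
(A) R is symmetric (every R-edge is matched by its reverse), so the schema is valid here.
(B) R is symmetric (every R-edge is matched by its reverse), so the schema is valid here.
(C) R is not symmetric (t R s but not s R t), so the schema fails here.

C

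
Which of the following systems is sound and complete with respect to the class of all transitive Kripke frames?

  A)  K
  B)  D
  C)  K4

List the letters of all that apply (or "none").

C

(A) K is determined by the class of arbitrary frames.
(B) D is determined by the class of serial frames.
(C) K4 is determined by exactly this class.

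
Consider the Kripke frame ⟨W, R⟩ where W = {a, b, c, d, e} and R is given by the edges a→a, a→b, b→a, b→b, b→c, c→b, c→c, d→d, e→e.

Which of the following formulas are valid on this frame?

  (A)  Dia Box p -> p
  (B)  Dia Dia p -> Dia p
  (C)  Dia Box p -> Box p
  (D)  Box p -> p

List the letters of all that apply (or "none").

R is reflexive: each world relates to itself.
R is symmetric: every R-edge is matched by its reverse.
R is not transitive: a R b and b R c but not a R c.
R is not euclidean: b R a and b R c but not a R c.
(A) Dia Box p -> p is the dual of axiom B, which corresponds to symmetry. R is symmetric — valid.
(B) Dia Dia p -> Dia p (the dual of axiom 4) characterises the transitive frames. R is not transitive — not valid.
(C) Dia Box p -> Box p is the dual of axiom 5, which corresponds to the euclidean property. R is not euclidean — not valid.
(D) Box p -> p (axiom T) characterises the reflexive frames. R is reflexive — valid.

A, D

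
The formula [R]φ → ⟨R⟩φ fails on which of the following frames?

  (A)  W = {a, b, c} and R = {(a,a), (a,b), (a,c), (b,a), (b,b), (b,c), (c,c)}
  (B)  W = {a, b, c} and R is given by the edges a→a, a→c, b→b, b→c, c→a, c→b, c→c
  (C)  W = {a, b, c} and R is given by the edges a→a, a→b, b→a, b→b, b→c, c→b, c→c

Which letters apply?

The schema [R]φ → ⟨R⟩φ is axiom D; it is valid on a frame iff R is serial.
(A) R is serial (every world has an R-successor), so the schema is valid here.
(B) R is serial (every world has an R-successor), so the schema is valid here.
(C) R is serial (every world has an R-successor), so the schema is valid here.

none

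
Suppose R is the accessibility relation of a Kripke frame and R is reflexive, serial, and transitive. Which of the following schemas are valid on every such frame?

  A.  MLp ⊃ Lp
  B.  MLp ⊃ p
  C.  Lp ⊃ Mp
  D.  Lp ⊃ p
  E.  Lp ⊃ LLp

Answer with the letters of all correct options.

(A) MLp ⊃ Lp is the dual of axiom 5; it is valid on a frame exactly when R is euclidean. Such an R need not be euclidean, so not valid.
(B) MLp ⊃ p (the dual of axiom B) characterises the symmetric frames. Such an R need not be symmetric — not valid.
(C) Lp ⊃ Mp (axiom D) characterises the serial frames. Every such R is serial — valid.
(D) Lp ⊃ p is axiom T, which corresponds to reflexivity. Every such R is reflexive — valid.
(E) axiom 4: valid iff R is transitive. Every such R is transitive — valid.

C, D, E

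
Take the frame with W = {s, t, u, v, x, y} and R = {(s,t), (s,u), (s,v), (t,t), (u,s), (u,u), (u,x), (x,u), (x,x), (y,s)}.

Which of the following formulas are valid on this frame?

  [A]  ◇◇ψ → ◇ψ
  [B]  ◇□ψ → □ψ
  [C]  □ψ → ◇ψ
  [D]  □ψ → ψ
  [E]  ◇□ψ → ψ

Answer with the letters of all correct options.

none

R is not reflexive: not s R s.
R is not symmetric: s R t but not t R s.
R is not transitive: s R u and u R s but not s R s.
R is not euclidean: s R t and s R u but not t R u.
R is not serial: v has no R-successor.
(A) ◇◇ψ → ◇ψ is the dual of axiom 4; it is valid on a frame exactly when R is transitive. R is not transitive, so not valid.
(B) ◇□ψ → □ψ is the dual of axiom 5, which corresponds to the euclidean property. R is not euclidean — not valid.
(C) □ψ → ◇ψ is axiom D, which corresponds to seriality. R is not serial — not valid.
(D) □ψ → ψ (axiom T) characterises the reflexive frames. R is not reflexive — not valid.
(E) ◇□ψ → ψ is the dual of axiom B, which corresponds to symmetry. R is not symmetric — not valid.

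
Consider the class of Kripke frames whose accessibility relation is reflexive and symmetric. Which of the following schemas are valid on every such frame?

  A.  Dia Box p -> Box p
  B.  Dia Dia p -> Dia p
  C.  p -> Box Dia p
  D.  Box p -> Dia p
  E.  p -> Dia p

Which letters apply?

Reflexive relations are serial.
(A) Dia Box p -> Box p (the dual of axiom 5) characterises the euclidean frames. Such an R need not be euclidean — not valid.
(B) Dia Dia p -> Dia p (the dual of axiom 4) characterises the transitive frames. Such an R need not be transitive — not valid.
(C) p -> Box Dia p is axiom B; it is valid on a frame exactly when R is symmetric. Every such R is symmetric, so valid.
(D) Box p -> Dia p is axiom D; it is valid on a frame exactly when R is serial. Every such R is serial, so valid.
(E) p -> Dia p is the dual of axiom T, which corresponds to reflexivity. Every such R is reflexive — valid.

C, D, E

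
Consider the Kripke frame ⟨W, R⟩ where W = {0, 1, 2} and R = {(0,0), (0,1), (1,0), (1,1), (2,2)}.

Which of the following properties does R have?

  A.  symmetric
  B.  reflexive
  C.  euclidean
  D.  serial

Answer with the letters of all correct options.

A, B, C, D

(A) symmetric: every R-edge is matched by its reverse.
(B) reflexive: each world relates to itself.
(C) euclidean: any two R-successors of the same world are R-related.
(D) serial: every world has an R-successor.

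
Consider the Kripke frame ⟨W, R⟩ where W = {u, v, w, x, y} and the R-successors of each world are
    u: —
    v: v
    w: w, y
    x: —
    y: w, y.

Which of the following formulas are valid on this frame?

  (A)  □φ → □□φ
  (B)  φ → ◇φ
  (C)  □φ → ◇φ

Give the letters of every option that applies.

A

R is not reflexive: not u R u.
R is transitive: R is closed under composition.
R is not serial: u has no R-successor.
(A) □φ → □□φ (axiom 4) characterises the transitive frames. R is transitive — valid.
(B) the dual of axiom T: valid iff R is reflexive. R is not reflexive — not valid.
(C) axiom D: valid iff R is serial. R is not serial — not valid.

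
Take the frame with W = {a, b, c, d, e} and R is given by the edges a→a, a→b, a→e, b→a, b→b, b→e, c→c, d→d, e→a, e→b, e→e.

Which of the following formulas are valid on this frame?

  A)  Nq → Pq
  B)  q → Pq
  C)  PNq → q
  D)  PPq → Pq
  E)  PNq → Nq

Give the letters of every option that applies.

R is reflexive: each world relates to itself.
R is symmetric: every R-edge is matched by its reverse.
R is transitive: R is closed under composition.
R is euclidean: any two R-successors of the same world are R-related.
R is serial: every world has an R-successor.
(A) Nq → Pq is axiom D; it is valid on a frame exactly when R is serial. R is serial, so valid.
(B) q → Pq is the dual of axiom T, which corresponds to reflexivity. R is reflexive — valid.
(C) PNq → q is the dual of axiom B; it is valid on a frame exactly when R is symmetric. R is symmetric, so valid.
(D) PPq → Pq is the dual of axiom 4; it is valid on a frame exactly when R is transitive. R is transitive, so valid.
(E) PNq → Nq is the dual of axiom 5, which corresponds to the euclidean property. R is euclidean — valid.

A, B, C, D, E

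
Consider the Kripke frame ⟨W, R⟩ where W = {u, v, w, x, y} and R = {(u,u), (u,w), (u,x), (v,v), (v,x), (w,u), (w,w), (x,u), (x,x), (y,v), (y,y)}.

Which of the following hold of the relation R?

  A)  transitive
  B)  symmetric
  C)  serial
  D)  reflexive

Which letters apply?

(A) not transitive: v R x and x R u but not v R u.
(B) not symmetric: v R x but not x R v.
(C) serial: every world has an R-successor.
(D) reflexive: each world relates to itself.

C, D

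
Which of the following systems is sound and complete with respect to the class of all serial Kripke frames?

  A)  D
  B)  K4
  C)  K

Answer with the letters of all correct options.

A

(A) D is determined by exactly this class.
(B) K4 is determined by the class of transitive frames.
(C) K is determined by the class of arbitrary frames.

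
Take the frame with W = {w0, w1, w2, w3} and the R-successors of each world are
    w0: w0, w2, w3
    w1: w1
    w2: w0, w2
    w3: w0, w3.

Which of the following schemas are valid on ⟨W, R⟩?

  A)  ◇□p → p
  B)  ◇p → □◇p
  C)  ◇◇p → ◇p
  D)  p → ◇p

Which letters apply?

A, D

R is reflexive: each world relates to itself.
R is symmetric: every R-edge is matched by its reverse.
R is not transitive: w2 R w0 and w0 R w3 but not w2 R w3.
R is not euclidean: w0 R w2 and w0 R w3 but not w2 R w3.
(A) ◇□p → p is the dual of axiom B, which corresponds to symmetry. R is symmetric — valid.
(B) ◇p → □◇p is axiom 5, which corresponds to the euclidean property. R is not euclidean — not valid.
(C) ◇◇p → ◇p is the dual of axiom 4, which corresponds to transitivity. R is not transitive — not valid.
(D) p → ◇p is the dual of axiom T, which corresponds to reflexivity. R is reflexive — valid.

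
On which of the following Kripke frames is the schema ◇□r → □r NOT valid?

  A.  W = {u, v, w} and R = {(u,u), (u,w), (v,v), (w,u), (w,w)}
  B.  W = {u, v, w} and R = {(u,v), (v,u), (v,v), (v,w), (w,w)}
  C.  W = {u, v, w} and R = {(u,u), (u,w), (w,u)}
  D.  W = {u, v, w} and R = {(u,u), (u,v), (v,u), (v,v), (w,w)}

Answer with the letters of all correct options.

B, C

The schema ◇□r → □r is the dual of axiom 5; it is valid on a frame iff R is euclidean.
(A) R is euclidean (any two R-successors of the same world are R-related), so the schema is valid here.
(B) R is not euclidean (v R u and v R w but not u R w), so the schema fails here.
(C) R is not euclidean (u R w and u R w but not w R w), so the schema fails here.
(D) R is euclidean (any two R-successors of the same world are R-related), so the schema is valid here.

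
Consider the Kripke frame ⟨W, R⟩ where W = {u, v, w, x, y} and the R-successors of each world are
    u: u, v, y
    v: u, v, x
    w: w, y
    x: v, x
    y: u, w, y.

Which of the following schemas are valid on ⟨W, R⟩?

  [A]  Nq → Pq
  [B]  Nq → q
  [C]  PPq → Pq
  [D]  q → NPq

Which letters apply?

R is reflexive: each world relates to itself.
R is symmetric: every R-edge is matched by its reverse.
R is not transitive: u R v and v R x but not u R x.
R is serial: every world has an R-successor.
(A) Nq → Pq (axiom D) characterises the serial frames. R is serial — valid.
(B) Nq → q is axiom T, which corresponds to reflexivity. R is reflexive — valid.
(C) PPq → Pq is the dual of axiom 4, which corresponds to transitivity. R is not transitive — not valid.
(D) q → NPq is axiom B, which corresponds to symmetry. R is symmetric — valid.

A, B, D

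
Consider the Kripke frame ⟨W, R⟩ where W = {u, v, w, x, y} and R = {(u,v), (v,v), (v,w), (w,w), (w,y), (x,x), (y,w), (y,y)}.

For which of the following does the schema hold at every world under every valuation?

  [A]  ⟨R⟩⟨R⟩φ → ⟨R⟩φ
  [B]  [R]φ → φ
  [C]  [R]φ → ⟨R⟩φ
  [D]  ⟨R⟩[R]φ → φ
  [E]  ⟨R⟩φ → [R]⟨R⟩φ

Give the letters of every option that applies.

C

R is not reflexive: not u R u.
R is not symmetric: u R v but not v R u.
R is not transitive: u R v and v R w but not u R w.
R is not euclidean: v R w and v R v but not w R v.
R is serial: every world has an R-successor.
(A) ⟨R⟩⟨R⟩φ → ⟨R⟩φ is the dual of axiom 4, which corresponds to transitivity. R is not transitive — not valid.
(B) [R]φ → φ is axiom T, which corresponds to reflexivity. R is not reflexive — not valid.
(C) axiom D: valid iff R is serial. R is serial — valid.
(D) the dual of axiom B: valid iff R is symmetric. R is not symmetric — not valid.
(E) axiom 5: valid iff R is euclidean. R is not euclidean — not valid.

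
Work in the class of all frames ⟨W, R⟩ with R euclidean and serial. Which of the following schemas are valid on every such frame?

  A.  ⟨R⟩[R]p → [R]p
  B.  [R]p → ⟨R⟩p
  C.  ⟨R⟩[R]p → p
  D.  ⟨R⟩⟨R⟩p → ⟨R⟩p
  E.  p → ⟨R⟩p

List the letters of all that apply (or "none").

A, B

(A) ⟨R⟩[R]p → [R]p is the dual of axiom 5; it is valid on a frame exactly when R is euclidean. Every such R is euclidean, so valid.
(B) [R]p → ⟨R⟩p is axiom D; it is valid on a frame exactly when R is serial. Every such R is serial, so valid.
(C) the dual of axiom B: valid iff R is symmetric. Such an R need not be symmetric — not valid.
(D) ⟨R⟩⟨R⟩p → ⟨R⟩p (the dual of axiom 4) characterises the transitive frames. Such an R need not be transitive — not valid.
(E) p → ⟨R⟩p (the dual of axiom T) characterises the reflexive frames. Such an R need not be reflexive — not valid.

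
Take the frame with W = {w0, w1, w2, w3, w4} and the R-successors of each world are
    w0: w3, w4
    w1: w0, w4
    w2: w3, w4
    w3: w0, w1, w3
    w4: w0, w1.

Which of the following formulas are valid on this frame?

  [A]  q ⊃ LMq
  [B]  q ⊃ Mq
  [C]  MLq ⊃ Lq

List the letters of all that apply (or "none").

R is not reflexive: not w0 R w0.
R is not symmetric: w1 R w0 but not w0 R w1.
R is not euclidean: w0 R w3 and w0 R w4 but not w3 R w4.
(A) q ⊃ LMq is axiom B, which corresponds to symmetry. R is not symmetric — not valid.
(B) the dual of axiom T: valid iff R is reflexive. R is not reflexive — not valid.
(C) the dual of axiom 5: valid iff R is euclidean. R is not euclidean — not valid.

none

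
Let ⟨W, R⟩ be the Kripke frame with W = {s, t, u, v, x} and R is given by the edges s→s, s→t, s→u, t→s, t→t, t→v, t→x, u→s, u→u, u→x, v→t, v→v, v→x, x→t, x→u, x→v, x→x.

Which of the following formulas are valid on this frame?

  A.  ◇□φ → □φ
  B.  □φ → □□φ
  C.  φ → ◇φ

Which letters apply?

R is reflexive: each world relates to itself.
R is not transitive: s R t and t R v but not s R v.
R is not euclidean: s R t and s R u but not t R u.
(A) ◇□φ → □φ is the dual of axiom 5; it is valid on a frame exactly when R is euclidean. R is not euclidean, so not valid.
(B) □φ → □□φ (axiom 4) characterises the transitive frames. R is not transitive — not valid.
(C) the dual of axiom T: valid iff R is reflexive. R is reflexive — valid.

C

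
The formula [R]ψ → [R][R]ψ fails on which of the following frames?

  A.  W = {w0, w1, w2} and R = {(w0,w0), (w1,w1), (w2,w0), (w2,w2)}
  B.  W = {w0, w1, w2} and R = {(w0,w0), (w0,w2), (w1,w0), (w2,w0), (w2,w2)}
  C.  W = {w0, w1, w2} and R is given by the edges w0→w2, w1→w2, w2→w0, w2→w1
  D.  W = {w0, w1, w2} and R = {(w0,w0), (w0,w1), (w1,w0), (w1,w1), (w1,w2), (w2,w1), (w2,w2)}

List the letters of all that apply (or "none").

The schema [R]ψ → [R][R]ψ is axiom 4; it is valid on a frame iff R is transitive.
(A) R is transitive (R is closed under composition), so the schema is valid here.
(B) R is not transitive (w1 R w0 and w0 R w2 but not w1 R w2), so the schema fails here.
(C) R is not transitive (w0 R w2 and w2 R w0 but not w0 R w0), so the schema fails here.
(D) R is not transitive (w0 R w1 and w1 R w2 but not w0 R w2), so the schema fails here.

B, C, D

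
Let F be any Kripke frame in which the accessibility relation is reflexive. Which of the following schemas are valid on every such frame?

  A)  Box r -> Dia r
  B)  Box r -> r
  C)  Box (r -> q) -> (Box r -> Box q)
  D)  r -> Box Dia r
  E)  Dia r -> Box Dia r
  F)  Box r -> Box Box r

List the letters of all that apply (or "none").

A reflexive relation is serial.
(A) Box r -> Dia r is axiom D, which corresponds to seriality. Every such R is serial — valid.
(B) axiom T: valid iff R is reflexive. Every such R is reflexive — valid.
(C) this is just K, valid on every normal frame.
(D) r -> Box Dia r (axiom B) characterises the symmetric frames. Such an R need not be symmetric — not valid.
(E) axiom 5: valid iff R is euclidean. Such an R need not be euclidean — not valid.
(F) Box r -> Box Box r is axiom 4; it is valid on a frame exactly when R is transitive. Such an R need not be transitive, so not valid.

A, B, C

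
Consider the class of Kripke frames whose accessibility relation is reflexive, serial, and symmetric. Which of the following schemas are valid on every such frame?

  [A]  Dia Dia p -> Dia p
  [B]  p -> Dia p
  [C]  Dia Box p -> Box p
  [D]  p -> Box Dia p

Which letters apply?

(A) Dia Dia p -> Dia p is the dual of axiom 4; it is valid on a frame exactly when R is transitive. Such an R need not be transitive, so not valid.
(B) p -> Dia p is the dual of axiom T, which corresponds to reflexivity. Every such R is reflexive — valid.
(C) Dia Box p -> Box p (the dual of axiom 5) characterises the euclidean frames. Such an R need not be euclidean — not valid.
(D) p -> Box Dia p (axiom B) characterises the symmetric frames. Every such R is symmetric — valid.

B, D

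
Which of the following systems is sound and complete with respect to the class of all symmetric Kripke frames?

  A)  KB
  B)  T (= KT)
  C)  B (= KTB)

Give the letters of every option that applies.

(A) KB is determined by exactly this class.
(B) T (= KT) is determined by the class of reflexive frames.
(C) B (= KTB) is determined by the class of reflexive and symmetric frames.

A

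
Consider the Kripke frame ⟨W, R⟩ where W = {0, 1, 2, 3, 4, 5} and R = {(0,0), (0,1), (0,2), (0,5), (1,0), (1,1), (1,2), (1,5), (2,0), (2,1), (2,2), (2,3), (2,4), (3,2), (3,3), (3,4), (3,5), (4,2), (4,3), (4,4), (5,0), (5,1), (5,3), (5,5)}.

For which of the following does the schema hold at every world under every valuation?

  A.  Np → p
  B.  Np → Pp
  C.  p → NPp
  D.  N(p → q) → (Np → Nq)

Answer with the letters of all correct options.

R is reflexive: each world relates to itself.
R is symmetric: every R-edge is matched by its reverse.
R is serial: every world has an R-successor.
(A) Np → p (axiom T) characterises the reflexive frames. R is reflexive — valid.
(B) Np → Pp is axiom D, which corresponds to seriality. R is serial — valid.
(C) p → NPp is axiom B; it is valid on a frame exactly when R is symmetric. R is symmetric, so valid.
(D) this is just K, valid on every normal frame.

A, B, C, D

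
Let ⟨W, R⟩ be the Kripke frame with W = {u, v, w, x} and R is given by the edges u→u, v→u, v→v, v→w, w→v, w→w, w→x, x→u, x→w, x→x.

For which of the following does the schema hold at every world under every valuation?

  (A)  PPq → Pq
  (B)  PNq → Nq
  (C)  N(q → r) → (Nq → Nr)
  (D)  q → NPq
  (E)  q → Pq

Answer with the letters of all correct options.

R is reflexive: each world relates to itself.
R is not symmetric: v R u but not u R v.
R is not transitive: v R w and w R x but not v R x.
R is not euclidean: v R u and v R v but not u R v.
(A) PPq → Pq is the dual of axiom 4, which corresponds to transitivity. R is not transitive — not valid.
(B) the dual of axiom 5: valid iff R is euclidean. R is not euclidean — not valid.
(C) N(q → r) → (Nq → Nr) is the K axiom; it holds on all frames — valid.
(D) q → NPq (axiom B) characterises the symmetric frames. R is not symmetric — not valid.
(E) q → Pq is the dual of axiom T, which corresponds to reflexivity. R is reflexive — valid.

C, E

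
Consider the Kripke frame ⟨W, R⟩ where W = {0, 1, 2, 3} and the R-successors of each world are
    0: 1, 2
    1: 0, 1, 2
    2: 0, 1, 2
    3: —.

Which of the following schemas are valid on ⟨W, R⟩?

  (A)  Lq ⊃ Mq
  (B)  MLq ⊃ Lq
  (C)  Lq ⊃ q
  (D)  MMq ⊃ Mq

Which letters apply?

R is not reflexive: not 0 R 0.
R is not transitive: 0 R 1 and 1 R 0 but not 0 R 0.
R is not euclidean: 1 R 0 and 1 R 0 but not 0 R 0.
R is not serial: 3 has no R-successor.
(A) Lq ⊃ Mq (axiom D) characterises the serial frames. R is not serial — not valid.
(B) MLq ⊃ Lq is the dual of axiom 5, which corresponds to the euclidean property. R is not euclidean — not valid.
(C) axiom T: valid iff R is reflexive. R is not reflexive — not valid.
(D) the dual of axiom 4: valid iff R is transitive. R is not transitive — not valid.

none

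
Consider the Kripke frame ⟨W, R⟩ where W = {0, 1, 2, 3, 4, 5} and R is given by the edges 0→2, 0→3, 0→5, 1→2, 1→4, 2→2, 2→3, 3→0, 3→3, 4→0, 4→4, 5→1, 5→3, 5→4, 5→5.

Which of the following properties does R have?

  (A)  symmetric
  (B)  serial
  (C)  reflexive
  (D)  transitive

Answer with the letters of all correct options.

B

(A) not symmetric: 0 R 2 but not 2 R 0.
(B) serial: every world has an R-successor.
(C) not reflexive: not 0 R 0.
(D) not transitive: 0 R 3 and 3 R 0 but not 0 R 0.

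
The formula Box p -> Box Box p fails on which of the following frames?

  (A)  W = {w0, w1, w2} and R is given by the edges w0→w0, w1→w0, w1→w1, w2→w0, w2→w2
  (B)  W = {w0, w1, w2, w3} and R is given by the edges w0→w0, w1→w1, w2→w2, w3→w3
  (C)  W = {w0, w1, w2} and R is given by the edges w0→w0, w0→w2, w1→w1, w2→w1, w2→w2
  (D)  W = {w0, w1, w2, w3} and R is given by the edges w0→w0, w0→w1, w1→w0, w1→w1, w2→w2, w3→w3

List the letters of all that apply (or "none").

C

The schema Box p -> Box Box p is axiom 4; it is valid on a frame iff R is transitive.
(A) R is transitive (R is closed under composition), so the schema is valid here.
(B) R is transitive (R is closed under composition), so the schema is valid here.
(C) R is not transitive (w0 R w2 and w2 R w1 but not w0 R w1), so the schema fails here.
(D) R is transitive (R is closed under composition), so the schema is valid here.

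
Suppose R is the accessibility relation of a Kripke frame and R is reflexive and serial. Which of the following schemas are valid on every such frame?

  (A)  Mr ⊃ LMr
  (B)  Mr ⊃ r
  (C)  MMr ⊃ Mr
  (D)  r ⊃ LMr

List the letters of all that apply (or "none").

(A) axiom 5: valid iff R is euclidean. Such an R need not be euclidean — not valid.
(B) Mr ⊃ r is valid only on frames where every R-edge is a self-loop. Such an R need not be a subset of the identity — not valid.
(C) MMr ⊃ Mr (the dual of axiom 4) characterises the transitive frames. Such an R need not be transitive — not valid.
(D) axiom B: valid iff R is symmetric. Such an R need not be symmetric — not valid.

none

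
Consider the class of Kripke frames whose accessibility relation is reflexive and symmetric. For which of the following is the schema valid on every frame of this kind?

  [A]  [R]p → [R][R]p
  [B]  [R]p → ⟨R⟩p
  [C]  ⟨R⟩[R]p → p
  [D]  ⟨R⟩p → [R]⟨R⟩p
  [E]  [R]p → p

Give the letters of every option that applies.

B, C, E

Reflexive relations are serial.
(A) [R]p → [R][R]p is axiom 4; it is valid on a frame exactly when R is transitive. Such an R need not be transitive, so not valid.
(B) [R]p → ⟨R⟩p is axiom D, which corresponds to seriality. Every such R is serial — valid.
(C) ⟨R⟩[R]p → p is the dual of axiom B, which corresponds to symmetry. Every such R is symmetric — valid.
(D) axiom 5: valid iff R is euclidean. Such an R need not be euclidean — not valid.
(E) [R]p → p is axiom T; it is valid on a frame exactly when R is reflexive. Every such R is reflexive, so valid.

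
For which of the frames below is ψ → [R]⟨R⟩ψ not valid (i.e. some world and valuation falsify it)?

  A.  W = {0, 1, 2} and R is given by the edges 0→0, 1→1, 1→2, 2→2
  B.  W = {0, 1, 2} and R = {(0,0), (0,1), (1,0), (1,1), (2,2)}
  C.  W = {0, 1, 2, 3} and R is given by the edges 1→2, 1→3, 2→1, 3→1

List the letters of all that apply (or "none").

A

The schema ψ → [R]⟨R⟩ψ is axiom B; it is valid on a frame iff R is symmetric.
(A) R is not symmetric (1 R 2 but not 2 R 1), so the schema fails here.
(B) R is symmetric (every R-edge is matched by its reverse), so the schema is valid here.
(C) R is symmetric (every R-edge is matched by its reverse), so the schema is valid here.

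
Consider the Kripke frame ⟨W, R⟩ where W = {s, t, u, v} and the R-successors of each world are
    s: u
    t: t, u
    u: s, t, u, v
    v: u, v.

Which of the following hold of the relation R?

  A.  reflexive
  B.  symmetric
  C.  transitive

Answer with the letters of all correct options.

B

(A) not reflexive: not s R s.
(B) symmetric: every R-edge is matched by its reverse.
(C) not transitive: s R u and u R s but not s R s.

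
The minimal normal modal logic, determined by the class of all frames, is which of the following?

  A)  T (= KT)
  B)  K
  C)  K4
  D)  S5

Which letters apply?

B

(A) T (= KT) is determined by the class of reflexive frames.
(B) K is determined by exactly this class.
(C) K4 is determined by the class of transitive frames.
(D) S5 is determined by the class of reflexive, symmetric, and transitive frames.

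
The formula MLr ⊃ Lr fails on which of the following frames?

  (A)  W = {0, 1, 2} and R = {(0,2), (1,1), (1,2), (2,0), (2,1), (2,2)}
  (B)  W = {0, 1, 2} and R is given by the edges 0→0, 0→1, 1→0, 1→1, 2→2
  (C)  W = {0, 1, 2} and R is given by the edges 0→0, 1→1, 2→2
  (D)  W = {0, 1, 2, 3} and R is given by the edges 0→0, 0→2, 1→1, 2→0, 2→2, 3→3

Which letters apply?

The schema MLr ⊃ Lr is the dual of axiom 5; it is valid on a frame iff R is euclidean.
(A) R is not euclidean (2 R 0 and 2 R 1 but not 0 R 1), so the schema fails here.
(B) R is euclidean (any two R-successors of the same world are R-related), so the schema is valid here.
(C) R is euclidean (any two R-successors of the same world are R-related), so the schema is valid here.
(D) R is euclidean (any two R-successors of the same world are R-related), so the schema is valid here.

A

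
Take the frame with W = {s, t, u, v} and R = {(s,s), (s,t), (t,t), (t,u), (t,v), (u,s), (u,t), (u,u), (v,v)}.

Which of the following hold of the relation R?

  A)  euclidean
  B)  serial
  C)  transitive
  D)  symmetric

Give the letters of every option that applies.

(A) not euclidean: s R t and s R s but not t R s.
(B) serial: every world has an R-successor.
(C) not transitive: s R t and t R u but not s R u.
(D) not symmetric: s R t but not t R s.

B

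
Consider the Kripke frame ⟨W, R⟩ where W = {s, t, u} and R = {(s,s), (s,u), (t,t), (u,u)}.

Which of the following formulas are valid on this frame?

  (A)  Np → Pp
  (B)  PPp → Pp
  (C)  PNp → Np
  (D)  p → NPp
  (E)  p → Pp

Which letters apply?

A, B, E

R is reflexive: each world relates to itself.
R is not symmetric: s R u but not u R s.
R is transitive: R is closed under composition.
R is not euclidean: s R u and s R s but not u R s.
R is serial: every world has an R-successor.
(A) Np → Pp is axiom D; it is valid on a frame exactly when R is serial. R is serial, so valid.
(B) the dual of axiom 4: valid iff R is transitive. R is transitive — valid.
(C) the dual of axiom 5: valid iff R is euclidean. R is not euclidean — not valid.
(D) p → NPp is axiom B; it is valid on a frame exactly when R is symmetric. R is not symmetric, so not valid.
(E) p → Pp (the dual of axiom T) characterises the reflexive frames. R is reflexive — valid.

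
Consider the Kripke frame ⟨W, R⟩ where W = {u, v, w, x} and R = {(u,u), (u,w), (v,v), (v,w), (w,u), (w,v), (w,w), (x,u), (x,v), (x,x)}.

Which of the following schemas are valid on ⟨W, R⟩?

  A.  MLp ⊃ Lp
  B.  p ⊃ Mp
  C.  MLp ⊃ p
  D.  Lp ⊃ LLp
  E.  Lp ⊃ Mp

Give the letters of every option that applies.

B, E

R is reflexive: each world relates to itself.
R is not symmetric: x R u but not u R x.
R is not transitive: u R w and w R v but not u R v.
R is not euclidean: w R u and w R v but not u R v.
R is serial: every world has an R-successor.
(A) MLp ⊃ Lp is the dual of axiom 5; it is valid on a frame exactly when R is euclidean. R is not euclidean, so not valid.
(B) p ⊃ Mp (the dual of axiom T) characterises the reflexive frames. R is reflexive — valid.
(C) MLp ⊃ p is the dual of axiom B; it is valid on a frame exactly when R is symmetric. R is not symmetric, so not valid.
(D) axiom 4: valid iff R is transitive. R is not transitive — not valid.
(E) Lp ⊃ Mp (axiom D) characterises the serial frames. R is serial — valid.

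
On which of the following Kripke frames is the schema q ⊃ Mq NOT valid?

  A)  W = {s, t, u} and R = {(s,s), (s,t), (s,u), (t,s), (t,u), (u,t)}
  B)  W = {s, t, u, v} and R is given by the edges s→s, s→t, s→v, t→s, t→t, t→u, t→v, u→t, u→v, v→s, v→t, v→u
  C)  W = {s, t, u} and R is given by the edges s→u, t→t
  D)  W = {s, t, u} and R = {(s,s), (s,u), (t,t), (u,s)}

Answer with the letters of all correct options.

A, B, C, D

The schema q ⊃ Mq is the dual of axiom T; it is valid on a frame iff R is reflexive.
(A) R is not reflexive (not t R t), so the schema fails here.
(B) R is not reflexive (not u R u), so the schema fails here.
(C) R is not reflexive (not s R s), so the schema fails here.
(D) R is not reflexive (not u R u), so the schema fails here.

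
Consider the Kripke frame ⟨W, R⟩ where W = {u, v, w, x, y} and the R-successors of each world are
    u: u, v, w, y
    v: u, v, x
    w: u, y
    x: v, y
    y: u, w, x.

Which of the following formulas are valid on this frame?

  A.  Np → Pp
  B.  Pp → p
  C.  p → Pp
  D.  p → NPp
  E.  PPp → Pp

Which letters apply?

A, D

R is not reflexive: not w R w.
R is symmetric: every R-edge is matched by its reverse.
R is not transitive: u R v and v R x but not u R x.
R is serial: every world has an R-successor.
R is not a subset of the identity: u R v with u ≠ v.
(A) axiom D: valid iff R is serial. R is serial — valid.
(B) Pp → p is valid only on frames where every R-edge is a self-loop. Here R ⊄ identity — not valid.
(C) p → Pp is the dual of axiom T, which corresponds to reflexivity. R is not reflexive — not valid.
(D) p → NPp is axiom B, which corresponds to symmetry. R is symmetric — valid.
(E) PPp → Pp is the dual of axiom 4; it is valid on a frame exactly when R is transitive. R is not transitive, so not valid.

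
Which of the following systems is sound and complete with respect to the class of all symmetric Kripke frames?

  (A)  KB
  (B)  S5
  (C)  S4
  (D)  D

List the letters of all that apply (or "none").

A

(A) KB is determined by exactly this class.
(B) S5 is determined by the class of reflexive, symmetric, and transitive frames.
(C) S4 is determined by the class of reflexive and transitive frames.
(D) D is determined by the class of serial frames.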